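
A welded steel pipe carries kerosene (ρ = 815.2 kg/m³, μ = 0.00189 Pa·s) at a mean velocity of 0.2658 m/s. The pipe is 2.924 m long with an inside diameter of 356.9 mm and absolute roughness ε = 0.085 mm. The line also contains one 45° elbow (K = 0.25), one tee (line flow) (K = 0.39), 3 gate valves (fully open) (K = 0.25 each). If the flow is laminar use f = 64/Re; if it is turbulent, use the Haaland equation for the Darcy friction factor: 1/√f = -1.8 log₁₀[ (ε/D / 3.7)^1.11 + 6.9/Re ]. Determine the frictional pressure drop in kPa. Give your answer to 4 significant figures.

Reynolds number Re = ρVD/μ = 815.2 · 0.2658 · 0.3569 / 0.00189 = 4.092e+04.
Re > 4000 → turbulent. Relative roughness ε/D = 8.5e-05/0.3569 = 0.000238. Haaland: 1/√f = -1.8 log₁₀[(0.000238/3.7)^1.11 + 6.9/4.092e+04] = -1.8 log₁₀[2.23e-05 + 0.000169] = 6.695, so f = 0.02231.
Total minor-loss coefficient ΣK = 1·0.25 + 1·0.39 + 3·0.25 = 1.39.
ΔP = [f·L/D + ΣK]·(ρV²/2) = [0.02231·2.924/0.3569 + 1.39]·(815.2·0.2658²/2) = [0.1828 + 1.39]·28.8 = 45.29 Pa.
ΔP = 45.29 Pa = 0.04529 kPa.

ΔP ≈ 0.04529 kPa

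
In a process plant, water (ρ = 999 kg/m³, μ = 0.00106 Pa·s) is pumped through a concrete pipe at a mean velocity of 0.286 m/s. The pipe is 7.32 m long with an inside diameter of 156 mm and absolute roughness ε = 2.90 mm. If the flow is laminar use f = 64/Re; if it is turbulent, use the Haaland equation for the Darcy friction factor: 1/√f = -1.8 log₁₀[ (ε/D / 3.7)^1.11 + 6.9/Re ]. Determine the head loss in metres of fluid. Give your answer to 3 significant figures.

h_f ≈ 0.00945 m

Reynolds number Re = ρVD/μ = 999 · 0.286 · 0.156 / 0.00106 = 4.205e+04.
Re > 4000 → turbulent. Relative roughness ε/D = 0.0029/0.156 = 0.0186. Haaland: 1/√f = -1.8 log₁₀[(0.0186/3.7)^1.11 + 6.9/4.205e+04] = -1.8 log₁₀[0.00281 + 0.000164] = 4.549, so f = 0.04833.
Darcy-Weisbach: ΔP = f(L/D)(ρV²/2) = 0.04833·(7.32/0.156)·(999·0.286²/2) = 0.04833·46.92·40.86 = 92.65 Pa.
Head loss h_f = ΔP/(ρg) = 92.65/(999·9.81) = 0.00945 m.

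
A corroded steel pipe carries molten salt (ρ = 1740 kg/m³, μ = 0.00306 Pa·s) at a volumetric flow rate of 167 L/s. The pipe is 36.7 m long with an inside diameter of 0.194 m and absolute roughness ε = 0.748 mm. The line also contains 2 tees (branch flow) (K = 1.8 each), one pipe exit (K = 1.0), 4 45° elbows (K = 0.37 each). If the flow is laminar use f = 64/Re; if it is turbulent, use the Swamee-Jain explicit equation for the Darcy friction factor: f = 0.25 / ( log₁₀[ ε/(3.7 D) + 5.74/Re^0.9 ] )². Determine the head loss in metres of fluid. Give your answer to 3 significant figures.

Q = 167 L/s = 167/1000 = 0.167 m³/s.
Cross-sectional area A = πD²/4 = π(0.194)²/4 = 0.02956 m²; mean velocity V = Q/A = 0.167/0.02956 = 5.65 m/s.
Reynolds number Re = ρVD/μ = 1740 · 5.65 · 0.194 / 0.00306 = 6.232e+05.
Re > 4000 → turbulent. Relative roughness ε/D = 0.000748/0.194 = 0.00386. Swamee-Jain: f = 0.25/(log₁₀[0.00386/3.7 + 5.74/6.232e+05^0.9])² = 0.25/(log₁₀[0.00104 + 3.5e-05])² = 0.25/(-2.968)² = 0.02838.
Total minor-loss coefficient ΣK = 2·1.8 + 1·1 + 4·0.37 = 6.08.
ΔP = [f·L/D + ΣK]·(ρV²/2) = [0.02838·36.7/0.194 + 6.08]·(1740·5.65²/2) = [5.37 + 6.08]·2.777e+04 = 3.179e+05 Pa.
Head loss h_f = ΔP/(ρg) = 3.179e+05/(1740·9.81) = 18.6 m.

h_f ≈ 18.6 m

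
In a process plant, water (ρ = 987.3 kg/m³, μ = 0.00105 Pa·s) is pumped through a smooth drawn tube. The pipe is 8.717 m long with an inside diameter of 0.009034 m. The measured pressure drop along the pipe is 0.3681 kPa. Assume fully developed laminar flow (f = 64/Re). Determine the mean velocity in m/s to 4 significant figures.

V ≈ 0.1026 m/s

For laminar flow, f = 64/Re with Re = ρVD/μ, so Darcy-Weisbach reduces to ΔP = 32μLV/D². Solving for V: V = ΔP·D²/(32μL) = 368.1·(0.009034)²/(32·0.00105·8.717) = 0.1026 m/s.
Check: Re = ρVD/μ = 987.3·0.1026·0.009034/0.00105 = 871.3 < 2300, so the laminar assumption holds.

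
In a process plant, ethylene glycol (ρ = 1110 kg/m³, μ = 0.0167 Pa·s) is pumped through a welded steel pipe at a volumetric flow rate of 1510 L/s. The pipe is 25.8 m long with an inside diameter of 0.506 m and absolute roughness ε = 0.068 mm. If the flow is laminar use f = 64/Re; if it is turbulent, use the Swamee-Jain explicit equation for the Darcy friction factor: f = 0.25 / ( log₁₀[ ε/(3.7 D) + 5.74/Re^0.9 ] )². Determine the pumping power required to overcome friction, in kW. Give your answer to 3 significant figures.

Q = 1510 L/s = 1510/1000 = 1.51 m³/s.
Cross-sectional area A = πD²/4 = π(0.506)²/4 = 0.2011 m²; mean velocity V = Q/A = 1.51/0.2011 = 7.509 m/s.
Reynolds number Re = ρVD/μ = 1110 · 7.509 · 0.506 / 0.0167 = 2.525e+05.
Re > 4000 → turbulent. Relative roughness ε/D = 6.8e-05/0.506 = 0.000134. Swamee-Jain: f = 0.25/(log₁₀[0.000134/3.7 + 5.74/2.525e+05^0.9])² = 0.25/(log₁₀[3.63e-05 + 7.89e-05])² = 0.25/(-3.939)² = 0.01612.
Darcy-Weisbach: ΔP = f(L/D)(ρV²/2) = 0.01612·(25.8/0.506)·(1110·7.509²/2) = 0.01612·50.99·3.129e+04 = 2.571e+04 Pa.
Pumping power P = QΔP = 1.51·2.571e+04 = 38830 W = 38.8 kW.

P ≈ 38.8 kW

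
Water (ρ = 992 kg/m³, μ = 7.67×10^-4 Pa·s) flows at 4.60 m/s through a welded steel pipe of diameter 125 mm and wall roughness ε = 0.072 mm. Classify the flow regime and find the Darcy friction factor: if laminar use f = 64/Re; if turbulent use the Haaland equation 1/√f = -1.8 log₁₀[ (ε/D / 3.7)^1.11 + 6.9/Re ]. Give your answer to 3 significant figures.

f ≈ 0.0178

Re = ρVD/μ = 992·4.6·0.125/0.000767 = 7.437e+05.
Re > 4000 → turbulent. ε/D = 7.2e-05/0.125 = 0.000576; Haaland: 1/√f = -1.8 log₁₀[5.93e-05 + 9.28e-06] = 7.494, so f = 0.0178.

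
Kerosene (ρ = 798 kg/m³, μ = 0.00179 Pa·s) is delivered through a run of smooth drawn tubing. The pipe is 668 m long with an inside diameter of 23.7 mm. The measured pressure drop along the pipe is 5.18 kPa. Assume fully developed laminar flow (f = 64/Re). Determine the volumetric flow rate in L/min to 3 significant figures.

For laminar flow, f = 64/Re with Re = ρVD/μ, so Darcy-Weisbach reduces to ΔP = 32μLV/D². Solving for V: V = ΔP·D²/(32μL) = 5180·(0.0237)²/(32·0.00179·668) = 0.07604 m/s.
Check: Re = ρVD/μ = 798·0.07604·0.0237/0.00179 = 803.4 < 2300, so the laminar assumption holds.
Q = V·A = 0.07604·(π/4·0.0237²) = 3.355e-05 m³/s = 2.01 L/min.

Q ≈ 2.01 L/min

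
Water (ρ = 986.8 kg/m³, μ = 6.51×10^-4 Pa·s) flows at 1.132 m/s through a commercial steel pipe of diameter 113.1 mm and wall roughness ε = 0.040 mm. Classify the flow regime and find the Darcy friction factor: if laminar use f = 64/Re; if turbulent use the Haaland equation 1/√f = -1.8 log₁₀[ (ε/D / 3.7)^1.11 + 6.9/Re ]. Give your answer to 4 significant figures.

Re = ρVD/μ = 986.8·1.132·0.1131/0.000651 = 1.941e+05.
Re > 4000 → turbulent. ε/D = 4e-05/0.1131 = 0.000354; Haaland: 1/√f = -1.8 log₁₀[3.45e-05 + 3.56e-05] = 7.478, so f = 0.01788.

f ≈ 0.01788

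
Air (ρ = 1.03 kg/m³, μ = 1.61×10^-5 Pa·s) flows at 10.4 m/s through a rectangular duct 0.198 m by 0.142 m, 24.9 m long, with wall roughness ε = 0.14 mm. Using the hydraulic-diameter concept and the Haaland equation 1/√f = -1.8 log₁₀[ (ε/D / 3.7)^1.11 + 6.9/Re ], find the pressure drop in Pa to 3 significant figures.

ΔP ≈ 178 Pa

Hydraulic diameter D_h = 4A/P = 4·(0.198·0.142)/(2·(0.198+0.142)) = 0.1125/0.68 = 0.1654 m.
Re = ρVD_h/μ = 1.03·10.4·0.1654/1.61e-05 = 1.1e+05.
ε/D_h = 0.00014/0.1654 = 0.000846; Haaland gives 1/√f = -1.8 log₁₀[9.1e-05+6.27e-05] = 6.864, so f = 0.02122.
ΔP = f(L/D_h)(ρV²/2) = 0.02122·24.9/0.1654·55.7 = 178 Pa.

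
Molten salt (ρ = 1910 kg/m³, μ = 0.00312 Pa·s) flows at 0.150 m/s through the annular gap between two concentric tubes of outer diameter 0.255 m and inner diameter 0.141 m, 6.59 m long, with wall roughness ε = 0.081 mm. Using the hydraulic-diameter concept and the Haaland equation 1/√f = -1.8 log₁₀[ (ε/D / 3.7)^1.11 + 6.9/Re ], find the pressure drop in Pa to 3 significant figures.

ΔP ≈ 39.0 Pa

Hydraulic diameter D_h = 4A/P = D_o - D_i = 0.255 - 0.141 = 0.114 m.
Re = ρVD_h/μ = 1910·0.15·0.114/0.00312 = 1.047e+04.
ε/D_h = 8.1e-05/0.114 = 0.000711; Haaland gives 1/√f = -1.8 log₁₀[7.49e-05+0.000659] = 5.642, so f = 0.03142.
ΔP = f(L/D_h)(ρV²/2) = 0.03142·6.59/0.114·21.49 = 39.03 Pa.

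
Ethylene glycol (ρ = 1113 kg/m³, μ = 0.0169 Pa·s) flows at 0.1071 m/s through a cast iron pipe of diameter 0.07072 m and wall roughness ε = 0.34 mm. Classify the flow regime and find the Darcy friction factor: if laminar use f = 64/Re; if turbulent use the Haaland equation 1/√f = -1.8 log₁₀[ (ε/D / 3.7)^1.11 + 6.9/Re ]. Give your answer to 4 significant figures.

Re = ρVD/μ = 1113·0.1071·0.07072/0.0169 = 498.8.
Re < 2300 → laminar, so f = 64/Re = 0.1283 (roughness is irrelevant in laminar flow).

f ≈ 0.1283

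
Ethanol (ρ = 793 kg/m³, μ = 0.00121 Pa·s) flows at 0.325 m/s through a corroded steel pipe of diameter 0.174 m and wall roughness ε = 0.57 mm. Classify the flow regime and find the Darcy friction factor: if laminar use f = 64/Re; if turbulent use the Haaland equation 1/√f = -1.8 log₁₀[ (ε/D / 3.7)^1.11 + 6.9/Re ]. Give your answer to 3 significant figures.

f ≈ 0.0297

Re = ρVD/μ = 793·0.325·0.174/0.00121 = 3.706e+04.
Re > 4000 → turbulent. ε/D = 0.00057/0.174 = 0.00328; Haaland: 1/√f = -1.8 log₁₀[0.000409 + 0.000186] = 5.806, so f = 0.02966.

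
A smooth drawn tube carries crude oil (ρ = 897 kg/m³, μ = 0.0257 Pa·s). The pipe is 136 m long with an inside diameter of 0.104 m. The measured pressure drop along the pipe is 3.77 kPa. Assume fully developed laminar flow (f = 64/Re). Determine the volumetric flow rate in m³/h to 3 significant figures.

For laminar flow, f = 64/Re with Re = ρVD/μ, so Darcy-Weisbach reduces to ΔP = 32μLV/D². Solving for V: V = ΔP·D²/(32μL) = 3770·(0.104)²/(32·0.0257·136) = 0.3646 m/s.
Check: Re = ρVD/μ = 897·0.3646·0.104/0.0257 = 1323 < 2300, so the laminar assumption holds.
Q = V·A = 0.3646·(π/4·0.104²) = 0.003097 m³/s = 11.1 m³/h.

Q ≈ 11.1 m³/h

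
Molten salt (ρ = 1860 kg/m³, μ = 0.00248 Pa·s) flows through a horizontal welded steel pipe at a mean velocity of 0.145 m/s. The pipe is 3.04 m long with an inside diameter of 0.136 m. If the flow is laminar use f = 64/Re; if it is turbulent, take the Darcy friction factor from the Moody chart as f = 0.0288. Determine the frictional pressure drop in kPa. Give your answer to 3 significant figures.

Reynolds number Re = ρVD/μ = 1860 · 0.145 · 0.136 / 0.00248 = 1.479e+04.
Re > 4000 → turbulent; use the Moody-chart value f = 0.0288.
Darcy-Weisbach: ΔP = f(L/D)(ρV²/2) = 0.0288·(3.04/0.136)·(1860·0.145²/2) = 0.0288·22.35·19.55 = 12.59 Pa.
ΔP = 12.59 Pa = 0.0126 kPa.

ΔP ≈ 0.0126 kPa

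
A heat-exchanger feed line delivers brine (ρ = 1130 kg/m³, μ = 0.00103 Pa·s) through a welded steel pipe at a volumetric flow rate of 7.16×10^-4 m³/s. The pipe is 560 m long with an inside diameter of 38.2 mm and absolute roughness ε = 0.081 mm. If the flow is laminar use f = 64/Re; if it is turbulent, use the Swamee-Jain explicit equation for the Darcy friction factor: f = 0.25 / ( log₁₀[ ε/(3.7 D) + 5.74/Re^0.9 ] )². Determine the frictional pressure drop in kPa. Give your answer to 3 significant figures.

ΔP ≈ 94.2 kPa

Cross-sectional area A = πD²/4 = π(0.0382)²/4 = 0.001146 m²; mean velocity V = Q/A = 0.000716/0.001146 = 0.6247 m/s.
Reynolds number Re = ρVD/μ = 1130 · 0.6247 · 0.0382 / 0.00103 = 2.618e+04.
Re > 4000 → turbulent. Relative roughness ε/D = 8.1e-05/0.0382 = 0.00212. Swamee-Jain: f = 0.25/(log₁₀[0.00212/3.7 + 5.74/2.618e+04^0.9])² = 0.25/(log₁₀[0.000573 + 0.000606])² = 0.25/(-2.928)² = 0.02915.
Darcy-Weisbach: ΔP = f(L/D)(ρV²/2) = 0.02915·(560/0.0382)·(1130·0.6247²/2) = 0.02915·1.466e+04·220.5 = 9.425e+04 Pa.
ΔP = 9.425e+04 Pa = 94.2 kPa.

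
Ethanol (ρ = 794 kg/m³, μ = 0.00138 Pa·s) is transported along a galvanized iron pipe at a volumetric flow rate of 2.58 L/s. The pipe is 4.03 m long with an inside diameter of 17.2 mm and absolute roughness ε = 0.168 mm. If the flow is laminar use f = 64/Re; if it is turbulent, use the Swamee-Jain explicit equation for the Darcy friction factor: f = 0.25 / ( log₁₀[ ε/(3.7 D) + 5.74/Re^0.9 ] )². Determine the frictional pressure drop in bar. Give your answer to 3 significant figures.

ΔP ≈ 4.40 bar

Q = 2.58 L/s = 2.58/1000 = 0.00258 m³/s.
Cross-sectional area A = πD²/4 = π(0.0172)²/4 = 0.0002324 m²; mean velocity V = Q/A = 0.00258/0.0002324 = 11.1 m/s.
Reynolds number Re = ρVD/μ = 794 · 11.1 · 0.0172 / 0.00138 = 1.099e+05.
Re > 4000 → turbulent. Relative roughness ε/D = 0.000168/0.0172 = 0.00977. Swamee-Jain: f = 0.25/(log₁₀[0.00977/3.7 + 5.74/1.099e+05^0.9])² = 0.25/(log₁₀[0.00264 + 0.000167])² = 0.25/(-2.552)² = 0.03839.
Darcy-Weisbach: ΔP = f(L/D)(ρV²/2) = 0.03839·(4.03/0.0172)·(794·11.1²/2) = 0.03839·234.3·4.895e+04 = 4.403e+05 Pa.
ΔP = 4.403e+05 Pa = 4.40 bar.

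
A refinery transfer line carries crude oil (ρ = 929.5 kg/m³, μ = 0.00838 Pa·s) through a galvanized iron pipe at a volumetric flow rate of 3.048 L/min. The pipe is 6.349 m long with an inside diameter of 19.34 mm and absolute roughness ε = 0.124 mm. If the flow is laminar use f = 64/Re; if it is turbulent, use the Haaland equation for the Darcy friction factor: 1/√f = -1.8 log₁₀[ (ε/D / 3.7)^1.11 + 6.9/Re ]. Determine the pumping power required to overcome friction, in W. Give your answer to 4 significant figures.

Q = 3.048 L/min = 3.048/60000 = 5.08e-05 m³/s.
Cross-sectional area A = πD²/4 = π(0.01934)²/4 = 0.0002938 m²; mean velocity V = Q/A = 5.08e-05/0.0002938 = 0.1729 m/s.
Reynolds number Re = ρVD/μ = 929.5 · 0.1729 · 0.01934 / 0.00838 = 371.
Re < 2300 → laminar flow, so f = 64/Re = 64/371 = 0.1725 (the turbulent correlation is not needed).
Darcy-Weisbach: ΔP = f(L/D)(ρV²/2) = 0.1725·(6.349/0.01934)·(929.5·0.1729²/2) = 0.1725·328.3·13.9 = 787.1 Pa.
Pumping power P = QΔP = 5.08e-05·787.1 = 0.039986 W = 0.03999 W.

P ≈ 0.03999 W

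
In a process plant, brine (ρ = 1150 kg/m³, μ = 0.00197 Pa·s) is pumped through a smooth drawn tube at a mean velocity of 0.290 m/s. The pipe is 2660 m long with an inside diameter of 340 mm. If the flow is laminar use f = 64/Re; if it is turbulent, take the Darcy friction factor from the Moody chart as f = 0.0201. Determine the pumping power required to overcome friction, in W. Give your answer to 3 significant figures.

Reynolds number Re = ρVD/μ = 1150 · 0.29 · 0.34 / 0.00197 = 5.756e+04.
Re > 4000 → turbulent; use the Moody-chart value f = 0.0201.
Darcy-Weisbach: ΔP = f(L/D)(ρV²/2) = 0.0201·(2660/0.34)·(1150·0.29²/2) = 0.0201·7824·48.36 = 7604 Pa.
Q = V·A = 0.29·0.09079 = 0.02633 m³/s.
Pumping power P = QΔP = 0.02633·7604 = 200.2 W = 200 W.

P ≈ 200 W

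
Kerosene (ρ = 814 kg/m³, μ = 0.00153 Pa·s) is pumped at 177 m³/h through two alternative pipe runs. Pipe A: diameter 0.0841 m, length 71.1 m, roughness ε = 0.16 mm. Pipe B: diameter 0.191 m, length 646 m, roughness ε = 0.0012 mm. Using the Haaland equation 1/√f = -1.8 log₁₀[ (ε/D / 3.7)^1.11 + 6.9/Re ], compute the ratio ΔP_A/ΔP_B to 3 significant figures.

ΔP_A/ΔP_B ≈ 9.83

Pipe A: V = Q/A = 0.04917/0.005555 = 8.851 m/s; Re = 3.96e+05; ε/D = 0.0019; Haaland → f = 0.02358; ΔP_A = f(L/D)(ρV²/2) = 6.356e+05 Pa.
Pipe B: V = Q/A = 0.04917/0.02865 = 1.716 m/s; Re = 1.744e+05; ε/D = 6.28e-06; Haaland → f = 0.01595; ΔP_B = f(L/D)(ρV²/2) = 6.467e+04 Pa.
ΔP_A/ΔP_B = 6.356e+05/6.467e+04 = 9.83.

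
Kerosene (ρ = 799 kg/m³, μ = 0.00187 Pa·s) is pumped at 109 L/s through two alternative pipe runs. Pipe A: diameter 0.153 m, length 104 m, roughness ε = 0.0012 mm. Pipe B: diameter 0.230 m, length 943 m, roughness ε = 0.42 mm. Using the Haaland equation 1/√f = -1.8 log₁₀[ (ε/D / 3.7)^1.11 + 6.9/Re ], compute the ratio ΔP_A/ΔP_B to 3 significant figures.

Pipe A: V = Q/A = 0.109/0.01839 = 5.929 m/s; Re = 3.876e+05; ε/D = 7.84e-06; Haaland → f = 0.01375; ΔP_A = f(L/D)(ρV²/2) = 1.313e+05 Pa.
Pipe B: V = Q/A = 0.109/0.04155 = 2.623 m/s; Re = 2.578e+05; ε/D = 0.00183; Haaland → f = 0.02356; ΔP_B = f(L/D)(ρV²/2) = 2.656e+05 Pa.
ΔP_A/ΔP_B = 1.313e+05/2.656e+05 = 0.494.

ΔP_A/ΔP_B ≈ 0.494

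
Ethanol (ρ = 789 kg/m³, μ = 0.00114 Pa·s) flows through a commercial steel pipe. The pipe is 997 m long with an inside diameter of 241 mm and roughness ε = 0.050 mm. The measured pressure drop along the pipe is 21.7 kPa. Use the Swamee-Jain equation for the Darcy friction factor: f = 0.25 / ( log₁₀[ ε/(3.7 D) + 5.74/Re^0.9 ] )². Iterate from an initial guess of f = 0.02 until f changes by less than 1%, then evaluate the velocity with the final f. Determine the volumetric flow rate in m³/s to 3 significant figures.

Q ≈ 0.0392 m³/s

Rearranging Darcy-Weisbach: V = √(2·ΔP·D/(f·L·ρ)). With ε/D = 5e-05/0.241 = 0.000207, iterate starting from f = 0.02:
  f = 0.02 → V = √(2·2.17e+04·0.241/(0.02·997·789)) = 0.8154 m/s; Re = ρVD/μ = 1.36e+05; f → 0.01814
  f = 0.01814 → V = 0.8563 m/s; Re = 1.428e+05; f → 0.018
Converged (Δf/f < 1%). With the final f = 0.018: V = √(2·2.17e+04·0.241/(0.018·997·789)) = 0.8594 m/s.
Q = V·A = 0.8594·(π/4·0.241²) = 0.0392 m³/s = 0.0392 m³/s.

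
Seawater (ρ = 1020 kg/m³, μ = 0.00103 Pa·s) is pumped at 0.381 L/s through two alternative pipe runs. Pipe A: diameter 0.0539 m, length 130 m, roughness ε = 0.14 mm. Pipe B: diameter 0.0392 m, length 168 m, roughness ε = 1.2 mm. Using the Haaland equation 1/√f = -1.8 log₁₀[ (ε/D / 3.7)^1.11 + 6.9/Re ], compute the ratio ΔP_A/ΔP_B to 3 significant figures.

ΔP_A/ΔP_B ≈ 0.0919

Pipe A: V = Q/A = 0.000381/0.002282 = 0.167 m/s; Re = 8913; ε/D = 0.0026; Haaland → f = 0.03517; ΔP_A = f(L/D)(ρV²/2) = 1206 Pa.
Pipe B: V = Q/A = 0.000381/0.001207 = 0.3157 m/s; Re = 1.225e+04; ε/D = 0.0306; Haaland → f = 0.06022; ΔP_B = f(L/D)(ρV²/2) = 1.312e+04 Pa.
ΔP_A/ΔP_B = 1206/1.312e+04 = 0.0919.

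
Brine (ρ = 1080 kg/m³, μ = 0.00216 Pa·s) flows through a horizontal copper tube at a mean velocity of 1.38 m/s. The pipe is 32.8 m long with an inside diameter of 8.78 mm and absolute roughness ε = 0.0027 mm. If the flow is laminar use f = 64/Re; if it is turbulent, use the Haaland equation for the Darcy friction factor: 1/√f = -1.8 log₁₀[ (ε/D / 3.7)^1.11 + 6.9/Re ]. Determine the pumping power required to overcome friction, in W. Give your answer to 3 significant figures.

Reynolds number Re = ρVD/μ = 1080 · 1.38 · 0.00878 / 0.00216 = 6058.
Re > 4000 → turbulent. Relative roughness ε/D = 2.7e-06/0.00878 = 0.000308. Haaland: 1/√f = -1.8 log₁₀[(0.000308/3.7)^1.11 + 6.9/6058] = -1.8 log₁₀[2.96e-05 + 0.00114] = 5.278, so f = 0.03589.
Darcy-Weisbach: ΔP = f(L/D)(ρV²/2) = 0.03589·(32.8/0.00878)·(1080·1.38²/2) = 0.03589·3736·1028 = 1.379e+05 Pa.
Q = V·A = 1.38·6.055e-05 = 8.355e-05 m³/s.
Pumping power P = QΔP = 8.355e-05·1.379e+05 = 11.52 W = 11.5 W.

P ≈ 11.5 W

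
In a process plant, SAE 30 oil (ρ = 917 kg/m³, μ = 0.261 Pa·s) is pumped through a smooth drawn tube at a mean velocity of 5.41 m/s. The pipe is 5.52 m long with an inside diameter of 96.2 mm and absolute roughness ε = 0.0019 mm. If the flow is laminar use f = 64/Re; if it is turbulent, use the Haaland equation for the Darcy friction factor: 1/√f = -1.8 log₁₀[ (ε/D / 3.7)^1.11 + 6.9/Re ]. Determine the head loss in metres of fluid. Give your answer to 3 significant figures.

Reynolds number Re = ρVD/μ = 917 · 5.41 · 0.0962 / 0.261 = 1829.
Re < 2300 → laminar flow, so f = 64/Re = 64/1829 = 0.035 (the turbulent correlation is not needed).
Darcy-Weisbach: ΔP = f(L/D)(ρV²/2) = 0.035·(5.52/0.0962)·(917·5.41²/2) = 0.035·57.38·1.342e+04 = 2.695e+04 Pa.
Head loss h_f = ΔP/(ρg) = 2.695e+04/(917·9.81) = 3.00 m.

h_f ≈ 3.00 m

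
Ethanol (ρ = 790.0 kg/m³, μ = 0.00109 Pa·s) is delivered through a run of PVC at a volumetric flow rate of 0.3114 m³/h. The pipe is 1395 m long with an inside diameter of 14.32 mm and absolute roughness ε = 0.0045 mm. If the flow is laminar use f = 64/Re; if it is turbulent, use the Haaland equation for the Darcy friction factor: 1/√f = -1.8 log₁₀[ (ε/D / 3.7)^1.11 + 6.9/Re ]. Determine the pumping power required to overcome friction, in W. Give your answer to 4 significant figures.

P ≈ 35.31 W

Q = 0.3114 m³/h = 0.3114/3600 = 8.65e-05 m³/s.
Cross-sectional area A = πD²/4 = π(0.01432)²/4 = 0.0001611 m²; mean velocity V = Q/A = 8.65e-05/0.0001611 = 0.5371 m/s.
Reynolds number Re = ρVD/μ = 790 · 0.5371 · 0.01432 / 0.00109 = 5574.
Re > 4000 → turbulent. Relative roughness ε/D = 4.5e-06/0.01432 = 0.000314. Haaland: 1/√f = -1.8 log₁₀[(0.000314/3.7)^1.11 + 6.9/5574] = -1.8 log₁₀[3.03e-05 + 0.00124] = 5.214, so f = 0.03678.
Darcy-Weisbach: ΔP = f(L/D)(ρV²/2) = 0.03678·(1395/0.01432)·(790·0.5371²/2) = 0.03678·9.742e+04·113.9 = 4.082e+05 Pa.
Pumping power P = QΔP = 8.65e-05·4.082e+05 = 35.313 W = 35.31 W.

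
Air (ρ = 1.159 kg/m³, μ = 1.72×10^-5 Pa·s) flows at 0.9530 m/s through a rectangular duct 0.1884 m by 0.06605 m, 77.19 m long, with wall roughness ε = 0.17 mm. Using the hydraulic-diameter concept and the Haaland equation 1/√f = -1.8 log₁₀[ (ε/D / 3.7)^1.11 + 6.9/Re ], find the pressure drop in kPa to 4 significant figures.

Hydraulic diameter D_h = 4A/P = 4·(0.1884·0.06605)/(2·(0.1884+0.06605)) = 0.04978/0.5089 = 0.09781 m.
Re = ρVD_h/μ = 1.159·0.953·0.09781/1.72e-05 = 6281.
ε/D_h = 0.00017/0.09781 = 0.00174; Haaland gives 1/√f = -1.8 log₁₀[0.000202+0.0011] = 5.194, so f = 0.03706.
ΔP = f(L/D_h)(ρV²/2) = 0.03706·77.19/0.09781·0.5263 = 15.39 Pa.
ΔP = 0.01539 kPa.

ΔP ≈ 0.01539 kPa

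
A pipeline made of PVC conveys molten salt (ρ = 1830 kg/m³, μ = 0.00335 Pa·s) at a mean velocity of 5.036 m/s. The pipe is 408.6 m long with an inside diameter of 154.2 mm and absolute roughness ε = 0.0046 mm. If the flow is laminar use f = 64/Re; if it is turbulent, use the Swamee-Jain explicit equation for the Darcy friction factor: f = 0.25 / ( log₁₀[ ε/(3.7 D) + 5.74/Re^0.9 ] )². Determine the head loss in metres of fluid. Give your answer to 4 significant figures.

Reynolds number Re = ρVD/μ = 1830 · 5.036 · 0.1542 / 0.00335 = 4.242e+05.
Re > 4000 → turbulent. Relative roughness ε/D = 4.6e-06/0.1542 = 2.98e-05. Swamee-Jain: f = 0.25/(log₁₀[2.98e-05/3.7 + 5.74/4.242e+05^0.9])² = 0.25/(log₁₀[8.06e-06 + 4.94e-05])² = 0.25/(-4.24)² = 0.0139.
Darcy-Weisbach: ΔP = f(L/D)(ρV²/2) = 0.0139·(408.6/0.1542)·(1830·5.036²/2) = 0.0139·2650·2.321e+04 = 8.55e+05 Pa.
Head loss h_f = ΔP/(ρg) = 8.55e+05/(1830·9.81) = 47.62 m.

h_f ≈ 47.62 m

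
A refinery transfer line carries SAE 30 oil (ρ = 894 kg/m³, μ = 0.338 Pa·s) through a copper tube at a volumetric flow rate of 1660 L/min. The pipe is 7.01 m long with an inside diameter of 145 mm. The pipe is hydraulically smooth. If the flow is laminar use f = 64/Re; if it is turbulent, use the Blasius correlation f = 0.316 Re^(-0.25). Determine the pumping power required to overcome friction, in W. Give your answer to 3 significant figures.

Q = 1660 L/min = 1660/60000 = 0.02767 m³/s.
Cross-sectional area A = πD²/4 = π(0.145)²/4 = 0.01651 m²; mean velocity V = Q/A = 0.02767/0.01651 = 1.675 m/s.
Reynolds number Re = ρVD/μ = 894 · 1.675 · 0.145 / 0.338 = 642.6.
Re < 2300 → laminar flow, so f = 64/Re = 64/642.6 = 0.0996 (the turbulent correlation is not needed).
Darcy-Weisbach: ΔP = f(L/D)(ρV²/2) = 0.0996·(7.01/0.145)·(894·1.675²/2) = 0.0996·48.34·1255 = 6042 Pa.
Pumping power P = QΔP = 0.02767·6042 = 167.2 W = 167 W.

P ≈ 167 W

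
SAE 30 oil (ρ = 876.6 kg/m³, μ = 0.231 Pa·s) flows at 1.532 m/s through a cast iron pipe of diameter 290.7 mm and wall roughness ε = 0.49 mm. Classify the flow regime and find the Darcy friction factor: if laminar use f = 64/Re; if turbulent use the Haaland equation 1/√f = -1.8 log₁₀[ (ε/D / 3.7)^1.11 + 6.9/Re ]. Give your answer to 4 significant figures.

f ≈ 0.03787

Re = ρVD/μ = 876.6·1.532·0.2907/0.231 = 1690.
Re < 2300 → laminar, so f = 64/Re = 0.03787 (roughness is irrelevant in laminar flow).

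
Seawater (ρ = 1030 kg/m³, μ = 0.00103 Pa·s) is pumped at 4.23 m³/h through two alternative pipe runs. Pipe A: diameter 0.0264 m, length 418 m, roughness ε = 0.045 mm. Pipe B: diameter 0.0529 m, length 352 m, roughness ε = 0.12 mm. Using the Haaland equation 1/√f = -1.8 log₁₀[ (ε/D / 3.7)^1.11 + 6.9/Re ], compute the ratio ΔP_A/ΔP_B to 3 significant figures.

Pipe A: V = Q/A = 0.001175/0.0005474 = 2.147 m/s; Re = 5.667e+04; ε/D = 0.0017; Haaland → f = 0.02526; ΔP_A = f(L/D)(ρV²/2) = 9.491e+05 Pa.
Pipe B: V = Q/A = 0.001175/0.002198 = 0.5346 m/s; Re = 2.828e+04; ε/D = 0.00227; Haaland → f = 0.02856; ΔP_B = f(L/D)(ρV²/2) = 2.797e+04 Pa.
ΔP_A/ΔP_B = 9.491e+05/2.797e+04 = 33.9.

ΔP_A/ΔP_B ≈ 33.9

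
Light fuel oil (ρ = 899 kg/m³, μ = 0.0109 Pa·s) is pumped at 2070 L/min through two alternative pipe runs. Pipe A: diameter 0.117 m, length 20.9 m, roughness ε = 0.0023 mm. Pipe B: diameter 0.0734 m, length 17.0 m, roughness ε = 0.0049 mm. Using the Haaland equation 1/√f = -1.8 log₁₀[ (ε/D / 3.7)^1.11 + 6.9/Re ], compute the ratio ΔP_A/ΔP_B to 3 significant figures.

ΔP_A/ΔP_B ≈ 0.132

Pipe A: V = Q/A = 0.0345/0.01075 = 3.209 m/s; Re = 3.097e+04; ε/D = 1.97e-05; Haaland → f = 0.02318; ΔP_A = f(L/D)(ρV²/2) = 1.916e+04 Pa.
Pipe B: V = Q/A = 0.0345/0.004231 = 8.153 m/s; Re = 4.936e+04; ε/D = 6.68e-05; Haaland → f = 0.02095; ΔP_B = f(L/D)(ρV²/2) = 1.45e+05 Pa.
ΔP_A/ΔP_B = 1.916e+04/1.45e+05 = 0.132.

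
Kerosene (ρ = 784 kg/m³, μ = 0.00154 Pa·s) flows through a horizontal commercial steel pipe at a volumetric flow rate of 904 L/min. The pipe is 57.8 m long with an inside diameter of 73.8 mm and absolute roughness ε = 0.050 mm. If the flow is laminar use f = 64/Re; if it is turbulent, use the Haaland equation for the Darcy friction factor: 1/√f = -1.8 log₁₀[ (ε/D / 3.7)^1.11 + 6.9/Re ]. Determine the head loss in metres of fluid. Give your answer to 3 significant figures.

h_f ≈ 10.0 m

Q = 904 L/min = 904/60000 = 0.01507 m³/s.
Cross-sectional area A = πD²/4 = π(0.0738)²/4 = 0.004278 m²; mean velocity V = Q/A = 0.01507/0.004278 = 3.522 m/s.
Reynolds number Re = ρVD/μ = 784 · 3.522 · 0.0738 / 0.00154 = 1.323e+05.
Re > 4000 → turbulent. Relative roughness ε/D = 5e-05/0.0738 = 0.000678. Haaland: 1/√f = -1.8 log₁₀[(0.000678/3.7)^1.11 + 6.9/1.323e+05] = -1.8 log₁₀[7.11e-05 + 5.21e-05] = 7.037, so f = 0.02019.
Darcy-Weisbach: ΔP = f(L/D)(ρV²/2) = 0.02019·(57.8/0.0738)·(784·3.522²/2) = 0.02019·783.2·4863 = 7.692e+04 Pa.
Head loss h_f = ΔP/(ρg) = 7.692e+04/(784·9.81) = 10.0 m.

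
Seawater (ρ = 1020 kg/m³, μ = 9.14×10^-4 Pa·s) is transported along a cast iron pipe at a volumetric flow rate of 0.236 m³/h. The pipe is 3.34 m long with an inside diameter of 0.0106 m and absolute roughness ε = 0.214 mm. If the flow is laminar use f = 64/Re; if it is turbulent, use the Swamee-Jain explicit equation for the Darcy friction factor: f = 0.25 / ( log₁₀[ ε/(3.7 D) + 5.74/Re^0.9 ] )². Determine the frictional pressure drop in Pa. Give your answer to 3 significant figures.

Q = 0.236 m³/h = 0.236/3600 = 6.556e-05 m³/s.
Cross-sectional area A = πD²/4 = π(0.0106)²/4 = 8.825e-05 m²; mean velocity V = Q/A = 6.556e-05/8.825e-05 = 0.7429 m/s.
Reynolds number Re = ρVD/μ = 1020 · 0.7429 · 0.0106 / 0.000914 = 8788.
Re > 4000 → turbulent. Relative roughness ε/D = 0.000214/0.0106 = 0.0202. Swamee-Jain: f = 0.25/(log₁₀[0.0202/3.7 + 5.74/8788^0.9])² = 0.25/(log₁₀[0.00546 + 0.00162])² = 0.25/(-2.15)² = 0.05407.
Darcy-Weisbach: ΔP = f(L/D)(ρV²/2) = 0.05407·(3.34/0.0106)·(1020·0.7429²/2) = 0.05407·315.1·281.4 = 4795 Pa.

ΔP ≈ 4800 Pa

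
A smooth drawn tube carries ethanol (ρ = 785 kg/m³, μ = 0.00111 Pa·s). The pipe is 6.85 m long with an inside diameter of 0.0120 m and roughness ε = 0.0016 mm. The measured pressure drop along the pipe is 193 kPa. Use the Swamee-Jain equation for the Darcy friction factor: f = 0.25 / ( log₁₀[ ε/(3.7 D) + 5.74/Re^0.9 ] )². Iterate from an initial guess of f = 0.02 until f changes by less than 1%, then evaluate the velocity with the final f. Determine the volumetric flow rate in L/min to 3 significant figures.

Q ≈ 43.5 L/min

Rearranging Darcy-Weisbach: V = √(2·ΔP·D/(f·L·ρ)). With ε/D = 1.6e-06/0.012 = 0.000133, iterate starting from f = 0.02:
  f = 0.02 → V = √(2·1.93e+05·0.012/(0.02·6.85·785)) = 6.563 m/s; Re = ρVD/μ = 5.57e+04; f → 0.02083
  f = 0.02083 → V = 6.43 m/s; Re = 5.457e+04; f → 0.02092
Converged (Δf/f < 1%). With the final f = 0.02092: V = √(2·1.93e+05·0.012/(0.02092·6.85·785)) = 6.417 m/s.
Q = V·A = 6.417·(π/4·0.012²) = 0.0007258 m³/s = 43.5 L/min.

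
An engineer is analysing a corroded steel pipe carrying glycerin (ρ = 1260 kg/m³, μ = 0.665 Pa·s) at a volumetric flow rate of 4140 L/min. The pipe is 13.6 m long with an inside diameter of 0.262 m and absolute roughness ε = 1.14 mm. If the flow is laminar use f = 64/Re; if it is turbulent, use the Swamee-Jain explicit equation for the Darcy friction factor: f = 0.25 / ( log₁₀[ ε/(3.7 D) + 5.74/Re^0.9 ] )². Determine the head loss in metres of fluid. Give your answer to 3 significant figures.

Q = 4140 L/min = 4140/60000 = 0.069 m³/s.
Cross-sectional area A = πD²/4 = π(0.262)²/4 = 0.05391 m²; mean velocity V = Q/A = 0.069/0.05391 = 1.28 m/s.
Reynolds number Re = ρVD/μ = 1260 · 1.28 · 0.262 / 0.665 = 635.3.
Re < 2300 → laminar flow, so f = 64/Re = 64/635.3 = 0.1007 (the turbulent correlation is not needed).
Darcy-Weisbach: ΔP = f(L/D)(ρV²/2) = 0.1007·(13.6/0.262)·(1260·1.28²/2) = 0.1007·51.91·1032 = 5396 Pa.
Head loss h_f = ΔP/(ρg) = 5396/(1260·9.81) = 0.437 m.

h_f ≈ 0.437 m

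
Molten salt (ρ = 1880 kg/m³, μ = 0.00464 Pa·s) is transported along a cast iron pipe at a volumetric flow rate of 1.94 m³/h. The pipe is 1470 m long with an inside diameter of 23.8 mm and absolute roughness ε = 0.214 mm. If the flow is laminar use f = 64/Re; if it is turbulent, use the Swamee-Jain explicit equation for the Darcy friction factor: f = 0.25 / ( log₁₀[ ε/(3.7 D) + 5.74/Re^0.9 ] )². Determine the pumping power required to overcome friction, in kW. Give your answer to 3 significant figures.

P ≈ 1.94 kW

Q = 1.94 m³/h = 1.94/3600 = 0.0005389 m³/s.
Cross-sectional area A = πD²/4 = π(0.0238)²/4 = 0.0004449 m²; mean velocity V = Q/A = 0.0005389/0.0004449 = 1.211 m/s.
Reynolds number Re = ρVD/μ = 1880 · 1.211 · 0.0238 / 0.00464 = 1.168e+04.
Re > 4000 → turbulent. Relative roughness ε/D = 0.000214/0.0238 = 0.00899. Swamee-Jain: f = 0.25/(log₁₀[0.00899/3.7 + 5.74/1.168e+04^0.9])² = 0.25/(log₁₀[0.00243 + 0.00125])² = 0.25/(-2.434)² = 0.04221.
Darcy-Weisbach: ΔP = f(L/D)(ρV²/2) = 0.04221·(1470/0.0238)·(1880·1.211²/2) = 0.04221·6.176e+04·1379 = 3.596e+06 Pa.
Pumping power P = QΔP = 0.0005389·3.596e+06 = 1938 W = 1.94 kW.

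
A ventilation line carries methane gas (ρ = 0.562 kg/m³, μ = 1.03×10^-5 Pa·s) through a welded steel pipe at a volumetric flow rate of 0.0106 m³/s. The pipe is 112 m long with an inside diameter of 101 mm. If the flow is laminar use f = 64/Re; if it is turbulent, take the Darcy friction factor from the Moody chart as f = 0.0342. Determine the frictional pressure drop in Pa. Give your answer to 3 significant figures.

ΔP ≈ 18.7 Pa

Cross-sectional area A = πD²/4 = π(0.101)²/4 = 0.008012 m²; mean velocity V = Q/A = 0.0106/0.008012 = 1.323 m/s.
Reynolds number Re = ρVD/μ = 0.562 · 1.323 · 0.101 / 1.03e-05 = 7291.
Re > 4000 → turbulent; use the Moody-chart value f = 0.0342.
Darcy-Weisbach: ΔP = f(L/D)(ρV²/2) = 0.0342·(112/0.101)·(0.562·1.323²/2) = 0.0342·1109·0.4919 = 18.65 Pa.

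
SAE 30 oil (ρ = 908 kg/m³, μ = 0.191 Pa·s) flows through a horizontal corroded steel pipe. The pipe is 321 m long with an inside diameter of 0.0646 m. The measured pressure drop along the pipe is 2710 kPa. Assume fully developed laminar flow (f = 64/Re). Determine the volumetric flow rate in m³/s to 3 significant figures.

For laminar flow, f = 64/Re with Re = ρVD/μ, so Darcy-Weisbach reduces to ΔP = 32μLV/D². Solving for V: V = ΔP·D²/(32μL) = 2.71e+06·(0.0646)²/(32·0.191·321) = 5.764 m/s.
Check: Re = ρVD/μ = 908·5.764·0.0646/0.191 = 1770 < 2300, so the laminar assumption holds.
Q = V·A = 5.764·(π/4·0.0646²) = 0.01889 m³/s = 0.0189 m³/s.

Q ≈ 0.0189 m³/s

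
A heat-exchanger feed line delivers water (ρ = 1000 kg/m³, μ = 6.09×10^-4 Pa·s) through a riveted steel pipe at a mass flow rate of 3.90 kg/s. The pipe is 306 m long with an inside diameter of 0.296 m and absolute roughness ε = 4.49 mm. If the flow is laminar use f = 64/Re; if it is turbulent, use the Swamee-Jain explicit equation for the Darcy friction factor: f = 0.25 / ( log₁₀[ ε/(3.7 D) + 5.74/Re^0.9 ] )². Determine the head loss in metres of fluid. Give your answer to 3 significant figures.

h_f ≈ 0.00779 m

A = πD²/4 = π(0.296)²/4 = 0.06881 m²; mean velocity V = ṁ/(ρA) = 3.9/(1000 · 0.06881) = 0.05667 m/s.
Reynolds number Re = ρVD/μ = 1000 · 0.05667 · 0.296 / 0.000609 = 2.755e+04.
Re > 4000 → turbulent. Relative roughness ε/D = 0.00449/0.296 = 0.0152. Swamee-Jain: f = 0.25/(log₁₀[0.0152/3.7 + 5.74/2.755e+04^0.9])² = 0.25/(log₁₀[0.0041 + 0.000579])² = 0.25/(-2.33)² = 0.04606.
Darcy-Weisbach: ΔP = f(L/D)(ρV²/2) = 0.04606·(306/0.296)·(1000·0.05667²/2) = 0.04606·1034·1.606 = 76.47 Pa.
Head loss h_f = ΔP/(ρg) = 76.47/(1000·9.81) = 0.00779 m.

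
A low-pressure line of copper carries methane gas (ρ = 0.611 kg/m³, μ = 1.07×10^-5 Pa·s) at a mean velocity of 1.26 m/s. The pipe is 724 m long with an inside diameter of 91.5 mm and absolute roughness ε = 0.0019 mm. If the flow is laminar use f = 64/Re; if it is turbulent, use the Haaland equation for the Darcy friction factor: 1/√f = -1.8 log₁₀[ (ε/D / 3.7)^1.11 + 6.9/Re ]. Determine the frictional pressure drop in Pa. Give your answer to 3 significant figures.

ΔP ≈ 133 Pa

Reynolds number Re = ρVD/μ = 0.611 · 1.26 · 0.0915 / 1.07e-05 = 6583.
Re > 4000 → turbulent. Relative roughness ε/D = 1.9e-06/0.0915 = 2.08e-05. Haaland: 1/√f = -1.8 log₁₀[(2.08e-05/3.7)^1.11 + 6.9/6583] = -1.8 log₁₀[1.48e-06 + 0.00105] = 5.362, so f = 0.03478.
Darcy-Weisbach: ΔP = f(L/D)(ρV²/2) = 0.03478·(724/0.0915)·(0.611·1.26²/2) = 0.03478·7913·0.485 = 133.5 Pa.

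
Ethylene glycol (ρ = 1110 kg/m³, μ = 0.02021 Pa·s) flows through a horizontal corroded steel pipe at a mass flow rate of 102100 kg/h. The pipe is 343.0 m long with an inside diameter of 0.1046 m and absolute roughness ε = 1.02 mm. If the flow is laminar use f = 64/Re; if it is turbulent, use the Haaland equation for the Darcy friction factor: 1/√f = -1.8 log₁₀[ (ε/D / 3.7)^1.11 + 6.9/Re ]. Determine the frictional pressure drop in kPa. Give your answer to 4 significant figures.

ṁ = 102100 kg/h = 102100/3600 = 28.36 kg/s.
A = πD²/4 = π(0.1046)²/4 = 0.008593 m²; mean velocity V = ṁ/(ρA) = 28.36/(1110 · 0.008593) = 2.973 m/s.
Reynolds number Re = ρVD/μ = 1110 · 2.973 · 0.1046 / 0.0202 = 1.708e+04.
Re > 4000 → turbulent. Relative roughness ε/D = 0.00102/0.1046 = 0.00975. Haaland: 1/√f = -1.8 log₁₀[(0.00975/3.7)^1.11 + 6.9/1.708e+04] = -1.8 log₁₀[0.00137 + 0.000404] = 4.951, so f = 0.04079.
Darcy-Weisbach: ΔP = f(L/D)(ρV²/2) = 0.04079·(343/0.1046)·(1110·2.973²/2) = 0.04079·3279·4907 = 6.563e+05 Pa.
ΔP = 6.563e+05 Pa = 656.3 kPa.

ΔP ≈ 656.3 kPa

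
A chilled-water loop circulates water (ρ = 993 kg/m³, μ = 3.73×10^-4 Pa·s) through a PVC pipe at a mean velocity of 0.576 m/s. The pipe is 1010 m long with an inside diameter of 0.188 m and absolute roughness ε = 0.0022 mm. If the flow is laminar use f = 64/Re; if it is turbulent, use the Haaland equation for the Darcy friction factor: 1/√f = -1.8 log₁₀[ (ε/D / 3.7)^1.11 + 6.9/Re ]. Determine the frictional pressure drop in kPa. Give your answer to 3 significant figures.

Reynolds number Re = ρVD/μ = 993 · 0.576 · 0.188 / 0.000373 = 2.883e+05.
Re > 4000 → turbulent. Relative roughness ε/D = 2.2e-06/0.188 = 1.17e-05. Haaland: 1/√f = -1.8 log₁₀[(1.17e-05/3.7)^1.11 + 6.9/2.883e+05] = -1.8 log₁₀[7.85e-07 + 2.39e-05] = 8.293, so f = 0.01454.
Darcy-Weisbach: ΔP = f(L/D)(ρV²/2) = 0.01454·(1010/0.188)·(993·0.576²/2) = 0.01454·5372·164.7 = 1.287e+04 Pa.
ΔP = 1.287e+04 Pa = 12.9 kPa.

ΔP ≈ 12.9 kPa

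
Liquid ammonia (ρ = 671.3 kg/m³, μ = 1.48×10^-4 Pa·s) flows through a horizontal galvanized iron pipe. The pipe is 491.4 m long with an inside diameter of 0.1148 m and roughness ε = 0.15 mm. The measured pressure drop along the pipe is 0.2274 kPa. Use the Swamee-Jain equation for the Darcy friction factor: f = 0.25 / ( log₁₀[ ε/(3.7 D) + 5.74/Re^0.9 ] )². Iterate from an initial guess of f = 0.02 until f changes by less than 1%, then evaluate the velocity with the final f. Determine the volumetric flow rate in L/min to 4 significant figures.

Q ≈ 48.75 L/min

Rearranging Darcy-Weisbach: V = √(2·ΔP·D/(f·L·ρ)). With ε/D = 0.00015/0.1148 = 0.00131, iterate starting from f = 0.02:
  f = 0.02 → V = √(2·227.4·0.1148/(0.02·491.4·671.3)) = 0.08896 m/s; Re = ρVD/μ = 4.632e+04; f → 0.02527
  f = 0.02527 → V = 0.07914 m/s; Re = 4.121e+04; f → 0.02566
  f = 0.02566 → V = 0.07854 m/s; Re = 4.09e+04; f → 0.02569
Converged (Δf/f < 1%). With the final f = 0.02569: V = √(2·227.4·0.1148/(0.02569·491.4·671.3)) = 0.0785 m/s.
Q = V·A = 0.0785·(π/4·0.1148²) = 0.0008125 m³/s = 48.75 L/min.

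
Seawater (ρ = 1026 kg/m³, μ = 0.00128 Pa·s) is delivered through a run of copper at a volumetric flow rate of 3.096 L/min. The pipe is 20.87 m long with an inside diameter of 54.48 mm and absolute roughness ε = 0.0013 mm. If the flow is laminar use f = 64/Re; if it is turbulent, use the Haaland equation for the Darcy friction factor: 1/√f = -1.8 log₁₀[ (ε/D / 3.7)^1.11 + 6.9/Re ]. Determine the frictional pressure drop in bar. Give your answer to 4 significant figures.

ΔP ≈ 6.375×10^-5 bar

Q = 3.096 L/min = 3.096/60000 = 5.16e-05 m³/s.
Cross-sectional area A = πD²/4 = π(0.05448)²/4 = 0.002331 m²; mean velocity V = Q/A = 5.16e-05/0.002331 = 0.02214 m/s.
Reynolds number Re = ρVD/μ = 1026 · 0.02214 · 0.05448 / 0.00128 = 966.6.
Re < 2300 → laminar flow, so f = 64/Re = 64/966.6 = 0.06621 (the turbulent correlation is not needed).
Darcy-Weisbach: ΔP = f(L/D)(ρV²/2) = 0.06621·(20.87/0.05448)·(1026·0.02214²/2) = 0.06621·383.1·0.2514 = 6.375 Pa.
ΔP = 6.375 Pa = 6.375×10^-5 bar.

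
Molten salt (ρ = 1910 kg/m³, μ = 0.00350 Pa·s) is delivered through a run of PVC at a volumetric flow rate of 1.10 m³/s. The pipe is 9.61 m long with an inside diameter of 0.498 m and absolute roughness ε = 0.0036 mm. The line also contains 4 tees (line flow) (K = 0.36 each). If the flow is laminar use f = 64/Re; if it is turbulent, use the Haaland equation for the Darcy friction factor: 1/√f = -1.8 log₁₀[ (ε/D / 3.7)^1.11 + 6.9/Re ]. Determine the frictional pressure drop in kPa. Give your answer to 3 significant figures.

Cross-sectional area A = πD²/4 = π(0.498)²/4 = 0.1948 m²; mean velocity V = Q/A = 1.1/0.1948 = 5.647 m/s.
Reynolds number Re = ρVD/μ = 1910 · 5.647 · 0.498 / 0.0035 = 1.535e+06.
Re > 4000 → turbulent. Relative roughness ε/D = 3.6e-06/0.498 = 7.23e-06. Haaland: 1/√f = -1.8 log₁₀[(7.23e-06/3.7)^1.11 + 6.9/1.535e+06] = -1.8 log₁₀[4.6e-07 + 4.5e-06] = 9.549, so f = 0.01097.
Total minor-loss coefficient ΣK = 4·0.36 = 1.44.
ΔP = [f·L/D + ΣK]·(ρV²/2) = [0.01097·9.61/0.498 + 1.44]·(1910·5.647²/2) = [0.2116 + 1.44]·3.046e+04 = 5.03e+04 Pa.
ΔP = 5.03e+04 Pa = 50.3 kPa.

ΔP ≈ 50.3 kPa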